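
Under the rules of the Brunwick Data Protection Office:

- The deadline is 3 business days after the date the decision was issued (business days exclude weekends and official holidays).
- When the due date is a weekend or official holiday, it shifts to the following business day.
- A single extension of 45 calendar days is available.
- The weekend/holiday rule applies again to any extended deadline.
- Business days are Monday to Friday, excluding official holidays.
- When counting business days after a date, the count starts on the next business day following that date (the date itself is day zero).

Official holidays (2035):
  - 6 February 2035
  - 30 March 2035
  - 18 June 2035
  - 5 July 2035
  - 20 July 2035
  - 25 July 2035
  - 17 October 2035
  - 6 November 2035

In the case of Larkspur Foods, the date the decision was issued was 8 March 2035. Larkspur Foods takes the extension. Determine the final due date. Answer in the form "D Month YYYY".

3 business days after 8 March 2035, excluding weekends and holidays, is 13 March 2035.
Since 13 March 2035 is a Tuesday and not a holiday, the date is unchanged.
The 45-calendar-day extension moves the deadline from 13 March 2035 to 27 April 2035.
27 April 2035 is a Friday and not a listed holiday, so it stands.
Final deadline: 27 April 2035.

27 April 2035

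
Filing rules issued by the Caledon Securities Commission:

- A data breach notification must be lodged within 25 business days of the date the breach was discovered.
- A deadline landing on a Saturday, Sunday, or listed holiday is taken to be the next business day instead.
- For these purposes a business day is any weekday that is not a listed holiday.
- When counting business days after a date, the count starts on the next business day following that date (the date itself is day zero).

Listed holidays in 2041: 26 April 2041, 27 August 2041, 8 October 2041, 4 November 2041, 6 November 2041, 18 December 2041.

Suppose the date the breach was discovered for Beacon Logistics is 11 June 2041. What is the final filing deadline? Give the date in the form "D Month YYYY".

25 business days after 11 June 2041, excluding weekends and holidays, is 16 July 2041.
16 July 2041 falls on a Tuesday, which is a business day, so no adjustment is needed.
So the filing is due 16 July 2041.

16 July 2041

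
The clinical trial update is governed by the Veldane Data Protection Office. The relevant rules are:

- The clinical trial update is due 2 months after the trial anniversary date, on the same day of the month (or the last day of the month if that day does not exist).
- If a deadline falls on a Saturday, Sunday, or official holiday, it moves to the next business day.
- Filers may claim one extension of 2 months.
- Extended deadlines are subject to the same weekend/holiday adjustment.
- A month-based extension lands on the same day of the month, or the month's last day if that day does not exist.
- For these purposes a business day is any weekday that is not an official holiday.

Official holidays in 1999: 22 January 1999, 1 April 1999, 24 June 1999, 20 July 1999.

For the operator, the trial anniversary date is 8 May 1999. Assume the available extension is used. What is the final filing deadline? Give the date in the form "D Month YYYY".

2 months after 8 May 1999, on the same day of the month, is 8 July 1999.
Since 8 July 1999 is a Thursday and not a holiday, the date is unchanged.
The 2 months extension carries 8 July 1999 to 8 September 1999.
8 September 1999 (Wednesday) is already a business day.
Deadline: 8 September 1999.

8 September 1999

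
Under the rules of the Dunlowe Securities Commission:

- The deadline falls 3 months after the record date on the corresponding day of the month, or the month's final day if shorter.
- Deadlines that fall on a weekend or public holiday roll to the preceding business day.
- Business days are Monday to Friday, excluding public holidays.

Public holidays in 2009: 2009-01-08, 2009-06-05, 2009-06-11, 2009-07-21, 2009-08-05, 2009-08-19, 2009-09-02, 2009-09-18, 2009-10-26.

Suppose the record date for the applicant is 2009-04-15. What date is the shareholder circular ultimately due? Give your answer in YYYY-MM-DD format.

3 months from 2009-04-15 is 2009-07-15.
2009-07-15 is a Wednesday and not a listed holiday, so it stands.
The final due date is 2009-07-15.

2009-07-15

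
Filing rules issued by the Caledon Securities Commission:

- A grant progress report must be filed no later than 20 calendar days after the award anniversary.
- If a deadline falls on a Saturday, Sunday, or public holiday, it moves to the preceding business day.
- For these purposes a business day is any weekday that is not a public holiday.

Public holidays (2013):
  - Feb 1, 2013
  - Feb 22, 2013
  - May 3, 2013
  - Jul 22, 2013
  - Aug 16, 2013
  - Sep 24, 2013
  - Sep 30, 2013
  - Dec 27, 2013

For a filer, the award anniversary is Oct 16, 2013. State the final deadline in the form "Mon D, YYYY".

Nov 5, 2013

Trigger date Oct 16, 2013 + 20 calendar days = Nov 5, 2013.
Nov 5, 2013 falls on a Tuesday, which is a business day, so no adjustment is needed.
Deadline: Nov 5, 2013.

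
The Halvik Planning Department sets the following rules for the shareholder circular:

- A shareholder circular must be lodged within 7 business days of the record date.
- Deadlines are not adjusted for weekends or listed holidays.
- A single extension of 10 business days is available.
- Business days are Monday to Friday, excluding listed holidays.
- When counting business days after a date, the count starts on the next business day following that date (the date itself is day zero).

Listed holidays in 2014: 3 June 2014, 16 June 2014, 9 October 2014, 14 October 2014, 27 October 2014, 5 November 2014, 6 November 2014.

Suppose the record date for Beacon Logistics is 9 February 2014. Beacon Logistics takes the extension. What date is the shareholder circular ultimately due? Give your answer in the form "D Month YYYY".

4 March 2014

Starting the day after 9 February 2014 and counting 7 business days lands on 18 February 2014.
No adjustment is made for weekends or holidays, so 18 February 2014 stands.
Applying the 10-business-day extension: 10 business days after 18 February 2014 is 4 March 2014.
No adjustment is made for weekends or holidays, so 4 March 2014 stands.
Final deadline: 4 March 2014.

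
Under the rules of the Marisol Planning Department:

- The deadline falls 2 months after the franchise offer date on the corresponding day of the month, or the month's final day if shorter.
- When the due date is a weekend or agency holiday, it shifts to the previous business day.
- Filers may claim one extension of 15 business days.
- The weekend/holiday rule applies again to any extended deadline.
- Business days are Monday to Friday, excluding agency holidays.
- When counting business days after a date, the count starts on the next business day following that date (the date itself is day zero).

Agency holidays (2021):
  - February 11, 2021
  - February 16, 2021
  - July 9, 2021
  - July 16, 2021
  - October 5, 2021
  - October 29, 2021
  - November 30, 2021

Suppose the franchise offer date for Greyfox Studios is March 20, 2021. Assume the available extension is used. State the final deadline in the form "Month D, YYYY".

Moving 2 months forward from March 20, 2021 on the corresponding day gives May 20, 2021.
May 20, 2021 (Thursday) is already a business day.
Applying the 15-business-day extension: 15 business days after May 20, 2021 is June 10, 2021.
June 10, 2021 falls on a Thursday, which is a business day, so no adjustment is needed.
So the filing is due June 10, 2021.

June 10, 2021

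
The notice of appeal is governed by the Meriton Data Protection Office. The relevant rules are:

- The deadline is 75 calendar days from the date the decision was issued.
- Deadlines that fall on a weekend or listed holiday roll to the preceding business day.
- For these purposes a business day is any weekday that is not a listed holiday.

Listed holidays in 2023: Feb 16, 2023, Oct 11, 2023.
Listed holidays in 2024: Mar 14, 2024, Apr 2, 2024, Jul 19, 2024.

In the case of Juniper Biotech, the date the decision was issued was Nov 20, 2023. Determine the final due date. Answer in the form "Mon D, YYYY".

Feb 2, 2024

Adding 75 calendar days to Nov 20, 2023 gives Feb 3, 2024.
Feb 3, 2024 is a Saturday; the preceding business day is Feb 2, 2024 (Friday).
So the filing is due Feb 2, 2024.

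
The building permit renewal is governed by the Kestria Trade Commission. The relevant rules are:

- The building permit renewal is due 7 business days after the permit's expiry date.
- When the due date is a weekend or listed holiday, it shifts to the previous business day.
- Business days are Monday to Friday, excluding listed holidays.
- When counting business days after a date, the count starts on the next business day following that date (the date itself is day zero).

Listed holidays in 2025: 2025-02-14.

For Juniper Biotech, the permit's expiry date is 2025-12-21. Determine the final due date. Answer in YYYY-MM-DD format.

7 business days after 2025-12-21, excluding weekends and holidays, is 2025-12-30.
2025-12-30 (Tuesday) is already a business day.
Final deadline: 2025-12-30.

2025-12-30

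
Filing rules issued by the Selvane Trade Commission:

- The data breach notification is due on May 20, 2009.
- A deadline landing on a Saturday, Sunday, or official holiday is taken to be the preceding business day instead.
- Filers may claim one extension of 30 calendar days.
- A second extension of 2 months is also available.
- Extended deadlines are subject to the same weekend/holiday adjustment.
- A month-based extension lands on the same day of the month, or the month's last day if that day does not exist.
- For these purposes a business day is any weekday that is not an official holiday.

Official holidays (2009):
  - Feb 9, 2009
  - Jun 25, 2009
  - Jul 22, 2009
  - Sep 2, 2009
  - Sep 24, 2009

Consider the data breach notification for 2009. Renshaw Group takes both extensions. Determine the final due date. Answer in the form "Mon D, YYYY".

The stated deadline is May 20, 2009.
May 20, 2009 (Wednesday) is already a business day.
Applying the 30-calendar-day extension: May 20, 2009 + 30 days = Jun 19, 2009.
Since Jun 19, 2009 is a Friday and not a holiday, the date is unchanged.
Add 2 months to Jun 19, 2009: Aug 19, 2009.
Aug 19, 2009 falls on a Wednesday, which is a business day, so no adjustment is needed.
Deadline: Aug 19, 2009.

Aug 19, 2009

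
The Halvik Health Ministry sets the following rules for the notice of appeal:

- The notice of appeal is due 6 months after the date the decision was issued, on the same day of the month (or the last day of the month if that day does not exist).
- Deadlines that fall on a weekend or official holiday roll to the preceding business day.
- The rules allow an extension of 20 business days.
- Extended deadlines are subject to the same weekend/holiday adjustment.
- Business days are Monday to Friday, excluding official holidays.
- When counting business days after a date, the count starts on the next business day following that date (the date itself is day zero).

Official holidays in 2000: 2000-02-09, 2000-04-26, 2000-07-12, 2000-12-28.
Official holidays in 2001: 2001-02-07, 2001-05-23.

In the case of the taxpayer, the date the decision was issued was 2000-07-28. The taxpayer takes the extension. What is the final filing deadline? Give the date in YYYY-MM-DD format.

2001-02-26

Moving 6 months forward from 2000-07-28 on the corresponding day gives 2001-01-28.
2001-01-28 falls on a Sunday. Rolling to the preceding business day gives 2001-01-26, a Friday.
The 20-business-day extension runs from 2001-01-26 to 2001-02-26.
Since 2001-02-26 is a Monday and not a holiday, the date is unchanged.
The final due date is 2001-02-26.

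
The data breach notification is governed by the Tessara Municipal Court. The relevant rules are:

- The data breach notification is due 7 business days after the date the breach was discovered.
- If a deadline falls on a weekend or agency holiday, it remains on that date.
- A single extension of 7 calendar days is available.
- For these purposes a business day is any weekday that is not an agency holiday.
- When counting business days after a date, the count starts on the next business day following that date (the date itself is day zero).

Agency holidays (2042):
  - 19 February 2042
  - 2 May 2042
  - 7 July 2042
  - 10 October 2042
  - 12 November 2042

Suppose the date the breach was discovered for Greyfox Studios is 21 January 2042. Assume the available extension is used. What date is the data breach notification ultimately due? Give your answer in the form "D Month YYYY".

7 business days after 21 January 2042, excluding weekends and holidays, is 30 January 2042.
30 January 2042 falls on a Thursday. The rules make no weekend/holiday allowance, so it remains 30 January 2042.
Applying the 7-calendar-day extension: 30 January 2042 + 7 days = 6 February 2042.
6 February 2042 falls on a Thursday. The rules make no weekend/holiday allowance, so it remains 6 February 2042.
Final deadline: 6 February 2042.

6 February 2042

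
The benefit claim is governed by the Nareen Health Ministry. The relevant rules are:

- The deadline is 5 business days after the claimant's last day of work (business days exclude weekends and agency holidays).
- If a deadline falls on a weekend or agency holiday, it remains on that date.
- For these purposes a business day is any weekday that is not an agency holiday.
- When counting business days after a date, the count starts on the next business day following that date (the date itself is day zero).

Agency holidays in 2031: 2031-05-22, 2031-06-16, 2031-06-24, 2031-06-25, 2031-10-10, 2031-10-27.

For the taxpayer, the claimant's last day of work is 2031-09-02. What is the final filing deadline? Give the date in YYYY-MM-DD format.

Counting 5 business days after 2031-09-02 (skipping weekends and listed holidays) reaches 2031-09-09.
2031-09-09 falls on a Tuesday. The rules make no weekend/holiday allowance, so it remains 2031-09-09.
So the filing is due 2031-09-09.

2031-09-09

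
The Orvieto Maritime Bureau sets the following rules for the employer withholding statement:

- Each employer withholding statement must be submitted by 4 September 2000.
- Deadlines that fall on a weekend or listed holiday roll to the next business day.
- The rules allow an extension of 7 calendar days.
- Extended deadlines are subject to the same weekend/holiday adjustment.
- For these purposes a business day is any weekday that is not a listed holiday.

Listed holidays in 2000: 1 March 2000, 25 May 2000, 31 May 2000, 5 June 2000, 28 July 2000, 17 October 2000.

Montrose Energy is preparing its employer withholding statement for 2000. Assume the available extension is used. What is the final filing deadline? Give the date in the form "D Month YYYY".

11 September 2000

The statutory due date is 4 September 2000.
Since 4 September 2000 is a Monday and not a holiday, the date is unchanged.
Add the 7 calendar-day extension to 4 September 2000: 11 September 2000.
11 September 2000 falls on a Monday, which is a business day, so no adjustment is needed.
Deadline: 11 September 2000.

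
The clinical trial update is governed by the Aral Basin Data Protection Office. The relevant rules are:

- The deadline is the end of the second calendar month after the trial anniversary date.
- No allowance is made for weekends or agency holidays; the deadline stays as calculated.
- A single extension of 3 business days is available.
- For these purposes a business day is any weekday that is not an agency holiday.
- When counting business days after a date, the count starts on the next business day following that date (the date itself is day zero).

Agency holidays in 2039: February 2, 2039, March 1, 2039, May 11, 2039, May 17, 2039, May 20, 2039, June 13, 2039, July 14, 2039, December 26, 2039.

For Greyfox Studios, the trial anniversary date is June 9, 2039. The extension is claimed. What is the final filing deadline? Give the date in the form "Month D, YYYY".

2 months after June 9, 2039 falls in August 2039; the last day of that month is August 31, 2039.
No adjustment is made for weekends or holidays, so August 31, 2039 stands.
Counting 3 further business days from August 31, 2039 reaches September 5, 2039.
No adjustment is made for weekends or holidays, so September 5, 2039 stands.
Deadline: September 5, 2039.

September 5, 2039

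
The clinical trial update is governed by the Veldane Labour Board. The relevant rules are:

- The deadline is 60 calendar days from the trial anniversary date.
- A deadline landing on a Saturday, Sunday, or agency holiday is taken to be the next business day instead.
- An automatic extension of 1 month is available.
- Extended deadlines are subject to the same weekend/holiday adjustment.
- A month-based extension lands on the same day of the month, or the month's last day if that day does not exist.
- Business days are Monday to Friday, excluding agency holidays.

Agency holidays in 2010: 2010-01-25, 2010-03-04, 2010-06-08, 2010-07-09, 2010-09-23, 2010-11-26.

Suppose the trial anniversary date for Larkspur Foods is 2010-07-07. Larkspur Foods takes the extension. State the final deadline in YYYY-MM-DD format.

Trigger date 2010-07-07 + 60 calendar days = 2010-09-05.
Because 2010-09-05 is a Sunday, the deadline becomes 2010-09-06 (Monday).
Add 1 month to 2010-09-06: 2010-10-06.
Since 2010-10-06 is a Wednesday and not a holiday, the date is unchanged.
Deadline: 2010-10-06.

2010-10-06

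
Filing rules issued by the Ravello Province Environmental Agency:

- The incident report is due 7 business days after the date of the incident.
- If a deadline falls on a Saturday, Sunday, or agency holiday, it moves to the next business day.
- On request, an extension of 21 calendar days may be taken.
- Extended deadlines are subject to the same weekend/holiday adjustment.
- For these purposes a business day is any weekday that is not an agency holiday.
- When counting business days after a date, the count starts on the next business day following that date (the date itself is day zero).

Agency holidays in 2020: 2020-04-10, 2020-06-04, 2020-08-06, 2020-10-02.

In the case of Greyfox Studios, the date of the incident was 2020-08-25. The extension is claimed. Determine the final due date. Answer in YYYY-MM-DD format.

Starting the day after 2020-08-25 and counting 7 business days lands on 2020-09-03.
Since 2020-09-03 is a Thursday and not a holiday, the date is unchanged.
Add the 21 calendar-day extension to 2020-09-03: 2020-09-24.
2020-09-24 is a Thursday and not a listed holiday, so it stands.
Final deadline: 2020-09-24.

2020-09-24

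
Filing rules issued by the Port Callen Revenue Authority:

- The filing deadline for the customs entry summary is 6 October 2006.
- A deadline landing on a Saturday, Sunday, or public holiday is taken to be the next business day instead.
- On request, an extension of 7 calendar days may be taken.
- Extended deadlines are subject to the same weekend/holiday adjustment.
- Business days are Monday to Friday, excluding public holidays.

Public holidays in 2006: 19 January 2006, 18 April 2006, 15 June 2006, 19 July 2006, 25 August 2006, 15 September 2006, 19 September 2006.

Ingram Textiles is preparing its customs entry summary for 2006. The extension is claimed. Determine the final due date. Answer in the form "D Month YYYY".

The stated deadline is 6 October 2006.
6 October 2006 (Friday) is already a business day.
Add the 7 calendar-day extension to 6 October 2006: 13 October 2006.
13 October 2006 falls on a Friday, which is a business day, so no adjustment is needed.
Deadline: 13 October 2006.

13 October 2006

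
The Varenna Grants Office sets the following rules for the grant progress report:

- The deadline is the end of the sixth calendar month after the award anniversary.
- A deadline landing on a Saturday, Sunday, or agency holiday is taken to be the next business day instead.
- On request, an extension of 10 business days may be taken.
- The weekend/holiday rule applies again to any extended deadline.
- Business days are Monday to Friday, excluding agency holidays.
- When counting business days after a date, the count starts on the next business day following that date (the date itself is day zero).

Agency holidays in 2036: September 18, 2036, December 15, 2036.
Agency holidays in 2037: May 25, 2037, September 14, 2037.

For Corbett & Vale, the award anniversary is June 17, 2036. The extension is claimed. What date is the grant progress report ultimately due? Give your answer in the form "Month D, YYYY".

6 months after June 17, 2036 falls in December 2036; the last day of that month is December 31, 2036.
Since December 31, 2036 is a Wednesday and not a holiday, the date is unchanged.
Applying the 10-business-day extension: 10 business days after December 31, 2036 is January 14, 2037.
January 14, 2037 falls on a Wednesday, which is a business day, so no adjustment is needed.
Deadline: January 14, 2037.

January 14, 2037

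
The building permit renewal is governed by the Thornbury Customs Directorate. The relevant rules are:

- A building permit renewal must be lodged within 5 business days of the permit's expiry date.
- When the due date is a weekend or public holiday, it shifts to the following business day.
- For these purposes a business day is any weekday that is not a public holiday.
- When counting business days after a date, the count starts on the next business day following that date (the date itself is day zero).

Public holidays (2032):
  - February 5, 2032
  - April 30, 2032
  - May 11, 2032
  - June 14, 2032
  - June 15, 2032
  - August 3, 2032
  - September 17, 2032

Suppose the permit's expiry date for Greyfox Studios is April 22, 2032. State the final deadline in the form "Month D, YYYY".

Starting the day after April 22, 2032 and counting 5 business days lands on April 29, 2032.
April 29, 2032 is a Thursday and not a listed holiday, so it stands.
Final deadline: April 29, 2032.

April 29, 2032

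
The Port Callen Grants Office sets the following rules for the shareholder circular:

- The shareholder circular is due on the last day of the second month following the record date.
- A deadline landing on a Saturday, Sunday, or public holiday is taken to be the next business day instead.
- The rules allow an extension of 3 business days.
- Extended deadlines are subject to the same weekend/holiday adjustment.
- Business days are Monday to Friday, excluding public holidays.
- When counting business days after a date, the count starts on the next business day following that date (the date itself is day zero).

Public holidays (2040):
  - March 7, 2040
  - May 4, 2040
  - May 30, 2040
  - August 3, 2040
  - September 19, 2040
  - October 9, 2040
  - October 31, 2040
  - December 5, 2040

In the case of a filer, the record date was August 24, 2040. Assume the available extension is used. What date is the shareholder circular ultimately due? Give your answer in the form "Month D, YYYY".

November 6, 2040

2 months after August 24, 2040 is October 2040; that month ends on October 31, 2040.
October 31, 2040 is a listed holiday, so it moves to the next business day, November 1, 2040 (Thursday).
Counting 3 further business days from November 1, 2040 reaches November 6, 2040.
Since November 6, 2040 is a Tuesday and not a holiday, the date is unchanged.
The final due date is November 6, 2040.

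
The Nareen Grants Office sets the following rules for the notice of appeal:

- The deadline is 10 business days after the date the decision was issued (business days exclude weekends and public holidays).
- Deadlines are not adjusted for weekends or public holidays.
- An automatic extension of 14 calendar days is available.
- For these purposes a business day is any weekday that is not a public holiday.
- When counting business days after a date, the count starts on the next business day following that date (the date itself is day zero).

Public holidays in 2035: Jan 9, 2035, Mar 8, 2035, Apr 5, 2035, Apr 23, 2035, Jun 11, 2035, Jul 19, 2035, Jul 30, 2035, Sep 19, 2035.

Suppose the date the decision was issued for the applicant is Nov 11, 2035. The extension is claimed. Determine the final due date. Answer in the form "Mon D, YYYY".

Dec 7, 2035

Counting 10 business days after Nov 11, 2035 (skipping weekends and listed holidays) reaches Nov 23, 2035.
No adjustment is made for weekends or holidays, so Nov 23, 2035 stands.
The 14-calendar-day extension moves the deadline from Nov 23, 2035 to Dec 7, 2035.
Dec 7, 2035 falls on a Friday. The rules make no weekend/holiday allowance, so it remains Dec 7, 2035.
Deadline: Dec 7, 2035.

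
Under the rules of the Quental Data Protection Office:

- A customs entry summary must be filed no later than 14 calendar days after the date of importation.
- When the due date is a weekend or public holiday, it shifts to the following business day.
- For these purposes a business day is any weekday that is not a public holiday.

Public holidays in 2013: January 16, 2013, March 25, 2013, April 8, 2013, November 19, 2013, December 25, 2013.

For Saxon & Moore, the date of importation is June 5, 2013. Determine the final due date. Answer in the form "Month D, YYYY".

Adding 14 calendar days to June 5, 2013 gives June 19, 2013.
June 19, 2013 falls on a Wednesday, which is a business day, so no adjustment is needed.
Deadline: June 19, 2013.

June 19, 2013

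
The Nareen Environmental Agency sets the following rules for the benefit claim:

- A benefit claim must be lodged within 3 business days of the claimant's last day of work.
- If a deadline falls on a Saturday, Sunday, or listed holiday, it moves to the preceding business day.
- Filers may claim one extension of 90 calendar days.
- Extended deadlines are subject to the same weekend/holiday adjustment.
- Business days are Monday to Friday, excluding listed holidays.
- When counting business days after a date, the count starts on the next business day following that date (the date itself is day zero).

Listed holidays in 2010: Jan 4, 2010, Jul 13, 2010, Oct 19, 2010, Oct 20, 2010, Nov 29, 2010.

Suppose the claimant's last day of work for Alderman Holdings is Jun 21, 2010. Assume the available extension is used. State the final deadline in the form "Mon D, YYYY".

Sep 22, 2010

Starting the day after Jun 21, 2010 and counting 3 business days lands on Jun 24, 2010.
Jun 24, 2010 falls on a Thursday, which is a business day, so no adjustment is needed.
With the 90-day extension, Jun 24, 2010 becomes Sep 22, 2010.
Sep 22, 2010 falls on a Wednesday, which is a business day, so no adjustment is needed.
Deadline: Sep 22, 2010.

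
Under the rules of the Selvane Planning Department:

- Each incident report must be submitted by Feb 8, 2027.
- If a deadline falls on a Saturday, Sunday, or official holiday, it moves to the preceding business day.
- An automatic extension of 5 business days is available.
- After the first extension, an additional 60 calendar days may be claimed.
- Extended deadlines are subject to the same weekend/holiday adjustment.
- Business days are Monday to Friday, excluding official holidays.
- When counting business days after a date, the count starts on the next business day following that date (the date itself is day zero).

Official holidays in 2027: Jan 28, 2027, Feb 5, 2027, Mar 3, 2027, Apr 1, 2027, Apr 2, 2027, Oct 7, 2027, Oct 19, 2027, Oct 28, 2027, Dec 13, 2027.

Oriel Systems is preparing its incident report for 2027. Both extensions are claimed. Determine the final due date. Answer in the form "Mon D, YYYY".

The statutory due date is Feb 8, 2027.
Feb 8, 2027 falls on a Monday, which is a business day, so no adjustment is needed.
Counting 5 further business days from Feb 8, 2027 reaches Feb 15, 2027.
Since Feb 15, 2027 is a Monday and not a holiday, the date is unchanged.
Applying the 60-calendar-day extension: Feb 15, 2027 + 60 days = Apr 16, 2027.
Apr 16, 2027 (Friday) is already a business day.
The final due date is Apr 16, 2027.

Apr 16, 2027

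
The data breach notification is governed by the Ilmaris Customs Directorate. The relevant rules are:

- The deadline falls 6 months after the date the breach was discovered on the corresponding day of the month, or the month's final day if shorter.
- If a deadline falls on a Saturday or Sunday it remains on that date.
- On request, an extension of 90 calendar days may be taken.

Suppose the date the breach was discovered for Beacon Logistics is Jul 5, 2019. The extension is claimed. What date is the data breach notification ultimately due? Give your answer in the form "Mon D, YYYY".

Apr 4, 2020

6 months after Jul 5, 2019, on the same day of the month, is Jan 5, 2020.
Jan 5, 2020 is a Sunday; no weekend or holiday adjustment applies.
The 90-calendar-day extension moves the deadline from Jan 5, 2020 to Apr 4, 2020.
Apr 4, 2020 is a Saturday; no weekend or holiday adjustment applies.
Final deadline: Apr 4, 2020.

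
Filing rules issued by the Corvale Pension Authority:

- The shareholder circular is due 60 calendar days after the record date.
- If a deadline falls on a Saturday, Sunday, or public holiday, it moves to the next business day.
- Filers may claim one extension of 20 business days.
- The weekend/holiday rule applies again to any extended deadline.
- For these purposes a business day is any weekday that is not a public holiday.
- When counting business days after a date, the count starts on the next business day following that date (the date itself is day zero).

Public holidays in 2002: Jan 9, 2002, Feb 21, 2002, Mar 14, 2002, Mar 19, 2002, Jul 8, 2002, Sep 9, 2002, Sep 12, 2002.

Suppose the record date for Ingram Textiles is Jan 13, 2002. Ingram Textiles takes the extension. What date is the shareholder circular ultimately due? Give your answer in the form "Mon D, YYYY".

60 calendar days after Jan 13, 2002 is Mar 14, 2002.
Mar 14, 2002 is a listed holiday; the next business day is Mar 15, 2002 (Friday).
Applying the 20-business-day extension: 20 business days after Mar 15, 2002 is Apr 15, 2002.
Apr 15, 2002 (Monday) is already a business day.
So the filing is due Apr 15, 2002.

Apr 15, 2002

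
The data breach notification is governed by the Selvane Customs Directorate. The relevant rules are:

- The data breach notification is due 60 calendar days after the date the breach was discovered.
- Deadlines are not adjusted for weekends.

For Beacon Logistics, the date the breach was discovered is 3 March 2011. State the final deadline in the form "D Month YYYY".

2 May 2011

60 calendar days after 3 March 2011 is 2 May 2011.
2 May 2011 falls on a Monday. The rules make no weekend/holiday allowance, so it remains 2 May 2011.
So the filing is due 2 May 2011.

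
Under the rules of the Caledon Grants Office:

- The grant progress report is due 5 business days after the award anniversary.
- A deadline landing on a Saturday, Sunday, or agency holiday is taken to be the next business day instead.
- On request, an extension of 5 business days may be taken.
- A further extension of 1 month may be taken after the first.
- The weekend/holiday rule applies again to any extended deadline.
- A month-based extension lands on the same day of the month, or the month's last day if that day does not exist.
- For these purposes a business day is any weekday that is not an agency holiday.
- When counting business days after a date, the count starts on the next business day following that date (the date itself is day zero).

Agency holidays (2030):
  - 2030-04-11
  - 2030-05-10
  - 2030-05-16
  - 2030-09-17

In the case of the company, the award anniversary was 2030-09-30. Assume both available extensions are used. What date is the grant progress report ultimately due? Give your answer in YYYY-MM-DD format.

2030-11-14

Starting the day after 2030-09-30 and counting 5 business days lands on 2030-10-07.
2030-10-07 falls on a Monday, which is a business day, so no adjustment is needed.
Applying the 5-business-day extension: 5 business days after 2030-10-07 is 2030-10-14.
2030-10-14 (Monday) is already a business day.
Add 1 month to 2030-10-14: 2030-11-14.
2030-11-14 falls on a Thursday, which is a business day, so no adjustment is needed.
The final due date is 2030-11-14.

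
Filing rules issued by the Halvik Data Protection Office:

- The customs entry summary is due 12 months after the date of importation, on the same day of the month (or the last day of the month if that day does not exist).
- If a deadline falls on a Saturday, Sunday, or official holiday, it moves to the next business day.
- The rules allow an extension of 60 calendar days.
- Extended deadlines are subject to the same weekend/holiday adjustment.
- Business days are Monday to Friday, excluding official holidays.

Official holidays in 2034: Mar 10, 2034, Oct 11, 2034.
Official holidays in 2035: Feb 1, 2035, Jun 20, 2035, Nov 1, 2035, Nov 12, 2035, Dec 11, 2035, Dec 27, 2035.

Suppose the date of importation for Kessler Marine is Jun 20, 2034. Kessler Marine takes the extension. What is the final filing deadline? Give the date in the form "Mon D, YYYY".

Aug 20, 2035

12 months after Jun 20, 2034, on the same day of the month, is Jun 20, 2035.
Jun 20, 2035 is a listed holiday; the next business day is Jun 21, 2035 (Thursday).
Add the 60 calendar-day extension to Jun 21, 2035: Aug 20, 2035.
Since Aug 20, 2035 is a Monday and not a holiday, the date is unchanged.
So the filing is due Aug 20, 2035.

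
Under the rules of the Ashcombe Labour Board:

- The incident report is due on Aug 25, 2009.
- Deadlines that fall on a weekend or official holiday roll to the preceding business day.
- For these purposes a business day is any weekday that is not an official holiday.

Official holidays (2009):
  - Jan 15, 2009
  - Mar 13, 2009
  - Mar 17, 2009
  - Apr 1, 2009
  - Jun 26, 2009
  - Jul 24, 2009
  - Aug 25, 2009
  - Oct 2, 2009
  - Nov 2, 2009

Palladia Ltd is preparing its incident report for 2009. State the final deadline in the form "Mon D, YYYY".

Aug 24, 2009

The statutory due date is Aug 25, 2009.
Because Aug 25, 2009 is a listed holiday, the deadline becomes Aug 24, 2009 (Monday).
The final due date is Aug 24, 2009.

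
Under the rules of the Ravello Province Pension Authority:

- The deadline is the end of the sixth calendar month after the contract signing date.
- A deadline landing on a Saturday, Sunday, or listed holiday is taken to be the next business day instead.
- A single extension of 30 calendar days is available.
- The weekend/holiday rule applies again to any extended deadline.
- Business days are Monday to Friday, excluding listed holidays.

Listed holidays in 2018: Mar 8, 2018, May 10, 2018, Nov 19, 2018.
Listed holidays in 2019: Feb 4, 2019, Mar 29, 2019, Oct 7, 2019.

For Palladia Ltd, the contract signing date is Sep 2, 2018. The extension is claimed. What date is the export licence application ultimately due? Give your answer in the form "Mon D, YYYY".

May 1, 2019

6 months after Sep 2, 2018 falls in March 2019; the last day of that month is Mar 31, 2019.
Because Mar 31, 2019 is a Sunday, the deadline becomes Apr 1, 2019 (Monday).
The 30-calendar-day extension moves the deadline from Apr 1, 2019 to May 1, 2019.
May 1, 2019 (Wednesday) is already a business day.
The final due date is May 1, 2019.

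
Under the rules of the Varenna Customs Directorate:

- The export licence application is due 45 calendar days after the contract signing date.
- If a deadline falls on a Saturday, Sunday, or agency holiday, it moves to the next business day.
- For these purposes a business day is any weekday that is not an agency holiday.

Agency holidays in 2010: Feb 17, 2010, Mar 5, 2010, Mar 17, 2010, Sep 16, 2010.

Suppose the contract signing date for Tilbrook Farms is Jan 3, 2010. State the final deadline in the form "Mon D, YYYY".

From Jan 3, 2010, 45 calendar days later is Feb 17, 2010.
Feb 17, 2010 is a listed holiday; the next business day is Feb 18, 2010 (Thursday).
Final deadline: Feb 18, 2010.

Feb 18, 2010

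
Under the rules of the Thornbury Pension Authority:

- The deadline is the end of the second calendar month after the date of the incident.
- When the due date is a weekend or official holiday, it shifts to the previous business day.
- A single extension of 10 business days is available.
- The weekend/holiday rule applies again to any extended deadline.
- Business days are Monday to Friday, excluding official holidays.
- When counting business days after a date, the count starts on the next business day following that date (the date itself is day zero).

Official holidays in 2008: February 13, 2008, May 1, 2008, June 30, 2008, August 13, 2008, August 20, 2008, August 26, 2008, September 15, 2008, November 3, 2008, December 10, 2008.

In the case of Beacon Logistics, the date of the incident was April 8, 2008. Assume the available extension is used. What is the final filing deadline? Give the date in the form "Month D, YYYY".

July 14, 2008

The second month after April 8, 2008 is June 2008, whose last day is June 30, 2008.
June 30, 2008 falls on a listed holiday. Rolling to the preceding business day gives June 27, 2008, a Friday.
The 10-business-day extension runs from June 27, 2008 to July 14, 2008.
Since July 14, 2008 is a Monday and not a holiday, the date is unchanged.
Final deadline: July 14, 2008.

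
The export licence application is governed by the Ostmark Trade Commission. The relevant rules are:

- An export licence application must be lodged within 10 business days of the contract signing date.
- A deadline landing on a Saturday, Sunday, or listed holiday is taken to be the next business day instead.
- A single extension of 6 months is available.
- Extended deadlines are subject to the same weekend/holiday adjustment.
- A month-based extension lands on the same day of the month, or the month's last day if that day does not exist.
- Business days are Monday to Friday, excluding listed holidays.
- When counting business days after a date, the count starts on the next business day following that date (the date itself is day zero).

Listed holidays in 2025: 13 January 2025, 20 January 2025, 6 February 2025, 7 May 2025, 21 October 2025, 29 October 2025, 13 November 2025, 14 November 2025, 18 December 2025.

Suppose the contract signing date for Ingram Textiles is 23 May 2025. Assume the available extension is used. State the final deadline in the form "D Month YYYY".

Counting 10 business days after 23 May 2025 (skipping weekends and listed holidays) reaches 6 June 2025.
6 June 2025 falls on a Friday, which is a business day, so no adjustment is needed.
Applying the 6 months extension: 6 months after 6 June 2025 is 6 December 2025.
Because 6 December 2025 is a Saturday, the deadline becomes 8 December 2025 (Monday).
So the filing is due 8 December 2025.

8 December 2025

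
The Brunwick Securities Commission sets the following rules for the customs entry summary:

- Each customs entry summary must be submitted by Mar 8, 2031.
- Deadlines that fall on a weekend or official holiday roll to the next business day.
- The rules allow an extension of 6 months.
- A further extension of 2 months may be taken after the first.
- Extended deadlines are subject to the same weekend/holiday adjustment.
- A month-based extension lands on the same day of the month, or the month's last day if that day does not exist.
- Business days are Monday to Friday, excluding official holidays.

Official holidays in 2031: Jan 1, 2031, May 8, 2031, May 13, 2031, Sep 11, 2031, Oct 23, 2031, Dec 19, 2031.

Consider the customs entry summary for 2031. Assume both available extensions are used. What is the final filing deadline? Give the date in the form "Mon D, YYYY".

Nov 10, 2031

The stated deadline is Mar 8, 2031.
Mar 8, 2031 falls on a Saturday. Rolling to the next business day gives Mar 10, 2031, a Monday.
Add 6 months to Mar 10, 2031: Sep 10, 2031.
Since Sep 10, 2031 is a Wednesday and not a holiday, the date is unchanged.
Add 2 months to Sep 10, 2031: Nov 10, 2031.
Nov 10, 2031 is a Monday and not a listed holiday, so it stands.
The final due date is Nov 10, 2031.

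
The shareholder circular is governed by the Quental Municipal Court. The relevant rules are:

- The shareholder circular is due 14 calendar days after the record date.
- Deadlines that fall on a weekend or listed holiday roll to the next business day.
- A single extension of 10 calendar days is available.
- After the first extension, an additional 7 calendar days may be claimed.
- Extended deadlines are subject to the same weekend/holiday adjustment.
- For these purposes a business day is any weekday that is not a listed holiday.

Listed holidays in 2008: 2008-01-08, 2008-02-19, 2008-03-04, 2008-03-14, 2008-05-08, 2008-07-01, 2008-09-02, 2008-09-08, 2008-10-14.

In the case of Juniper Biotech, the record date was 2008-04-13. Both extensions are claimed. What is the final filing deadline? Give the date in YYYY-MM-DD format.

2008-05-16

From 2008-04-13, 14 calendar days later is 2008-04-27.
Because 2008-04-27 is a Sunday, the deadline becomes 2008-04-28 (Monday).
The 10-calendar-day extension moves the deadline from 2008-04-28 to 2008-05-08.
Because 2008-05-08 is a listed holiday, the deadline becomes 2008-05-09 (Friday).
Applying the 7-calendar-day extension: 2008-05-09 + 7 days = 2008-05-16.
2008-05-16 (Friday) is already a business day.
So the filing is due 2008-05-16.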